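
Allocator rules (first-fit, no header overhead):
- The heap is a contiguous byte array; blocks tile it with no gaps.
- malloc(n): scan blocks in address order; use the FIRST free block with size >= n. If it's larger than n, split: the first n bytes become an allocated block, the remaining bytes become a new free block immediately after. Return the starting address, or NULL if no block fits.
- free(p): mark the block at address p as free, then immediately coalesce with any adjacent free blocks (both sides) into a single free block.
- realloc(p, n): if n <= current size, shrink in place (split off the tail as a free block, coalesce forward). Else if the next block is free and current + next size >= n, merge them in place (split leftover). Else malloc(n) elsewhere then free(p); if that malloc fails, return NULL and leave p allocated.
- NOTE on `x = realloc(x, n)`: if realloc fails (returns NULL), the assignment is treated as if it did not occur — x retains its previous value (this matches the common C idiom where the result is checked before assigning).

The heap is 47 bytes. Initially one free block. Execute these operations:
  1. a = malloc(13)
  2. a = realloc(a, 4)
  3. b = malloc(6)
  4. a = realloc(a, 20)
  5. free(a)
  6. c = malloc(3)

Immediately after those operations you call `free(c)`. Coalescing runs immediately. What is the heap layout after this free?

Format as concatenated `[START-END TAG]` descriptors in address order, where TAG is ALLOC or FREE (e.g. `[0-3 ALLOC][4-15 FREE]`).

Op 1: a = malloc(13) -> a = 0; heap: [0-12 ALLOC][13-46 FREE]
Op 2: a = realloc(a, 4) -> a = 0; heap: [0-3 ALLOC][4-46 FREE]
Op 3: b = malloc(6) -> b = 4; heap: [0-3 ALLOC][4-9 ALLOC][10-46 FREE]
Op 4: a = realloc(a, 20) -> a = 10; heap: [0-3 FREE][4-9 ALLOC][10-29 ALLOC][30-46 FREE]
Op 5: free(a) -> (freed a); heap: [0-3 FREE][4-9 ALLOC][10-46 FREE]
Op 6: c = malloc(3) -> c = 0; heap: [0-2 ALLOC][3-3 FREE][4-9 ALLOC][10-46 FREE]
free(c): c = 0 -> block [0-2 ALLOC]; mark free, coalesce with adjacent free neighbors -> [0-3 FREE][4-9 ALLOC][10-46 FREE]

Answer: [0-3 FREE][4-9 ALLOC][10-46 FREE]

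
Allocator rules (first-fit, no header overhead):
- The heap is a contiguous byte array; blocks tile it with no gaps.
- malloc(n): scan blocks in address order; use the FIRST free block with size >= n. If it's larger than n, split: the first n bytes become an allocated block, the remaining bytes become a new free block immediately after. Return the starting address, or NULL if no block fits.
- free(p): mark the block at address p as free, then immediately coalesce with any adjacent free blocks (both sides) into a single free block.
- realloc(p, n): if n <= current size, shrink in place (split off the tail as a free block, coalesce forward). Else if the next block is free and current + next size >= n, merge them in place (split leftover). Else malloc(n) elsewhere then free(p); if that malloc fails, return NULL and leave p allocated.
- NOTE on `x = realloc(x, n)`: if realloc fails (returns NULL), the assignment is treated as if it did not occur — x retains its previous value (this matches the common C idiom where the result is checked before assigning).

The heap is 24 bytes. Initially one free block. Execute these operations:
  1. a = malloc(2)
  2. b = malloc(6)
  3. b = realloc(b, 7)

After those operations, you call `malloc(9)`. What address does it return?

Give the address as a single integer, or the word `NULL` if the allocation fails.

Answer: 9

Derivation:
Op 1: a = malloc(2) -> a = 0; heap: [0-1 ALLOC][2-23 FREE]
Op 2: b = malloc(6) -> b = 2; heap: [0-1 ALLOC][2-7 ALLOC][8-23 FREE]
Op 3: b = realloc(b, 7) -> b = 2; heap: [0-1 ALLOC][2-8 ALLOC][9-23 FREE]
malloc(9): first-fit scan over [0-1 ALLOC][2-8 ALLOC][9-23 FREE] -> 9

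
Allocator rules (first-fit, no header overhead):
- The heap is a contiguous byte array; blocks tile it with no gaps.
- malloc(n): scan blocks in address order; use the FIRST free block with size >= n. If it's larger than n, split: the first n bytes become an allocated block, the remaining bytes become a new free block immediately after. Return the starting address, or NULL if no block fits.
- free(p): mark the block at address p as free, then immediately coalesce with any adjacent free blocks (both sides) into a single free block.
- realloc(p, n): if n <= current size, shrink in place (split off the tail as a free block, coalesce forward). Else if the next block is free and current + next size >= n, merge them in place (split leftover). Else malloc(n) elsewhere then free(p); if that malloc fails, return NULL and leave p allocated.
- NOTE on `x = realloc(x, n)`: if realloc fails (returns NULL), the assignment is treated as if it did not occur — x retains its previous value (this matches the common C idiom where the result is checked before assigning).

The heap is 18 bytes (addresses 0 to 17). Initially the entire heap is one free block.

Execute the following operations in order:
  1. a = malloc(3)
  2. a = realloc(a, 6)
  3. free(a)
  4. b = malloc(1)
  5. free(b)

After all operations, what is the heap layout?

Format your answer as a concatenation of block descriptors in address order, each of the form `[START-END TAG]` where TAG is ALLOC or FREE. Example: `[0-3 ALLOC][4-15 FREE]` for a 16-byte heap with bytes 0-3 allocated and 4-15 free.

Op 1: a = malloc(3) -> a = 0; heap: [0-2 ALLOC][3-17 FREE]
Op 2: a = realloc(a, 6) -> a = 0; heap: [0-5 ALLOC][6-17 FREE]
Op 3: free(a) -> (freed a); heap: [0-17 FREE]
Op 4: b = malloc(1) -> b = 0; heap: [0-0 ALLOC][1-17 FREE]
Op 5: free(b) -> (freed b); heap: [0-17 FREE]

Answer: [0-17 FREE]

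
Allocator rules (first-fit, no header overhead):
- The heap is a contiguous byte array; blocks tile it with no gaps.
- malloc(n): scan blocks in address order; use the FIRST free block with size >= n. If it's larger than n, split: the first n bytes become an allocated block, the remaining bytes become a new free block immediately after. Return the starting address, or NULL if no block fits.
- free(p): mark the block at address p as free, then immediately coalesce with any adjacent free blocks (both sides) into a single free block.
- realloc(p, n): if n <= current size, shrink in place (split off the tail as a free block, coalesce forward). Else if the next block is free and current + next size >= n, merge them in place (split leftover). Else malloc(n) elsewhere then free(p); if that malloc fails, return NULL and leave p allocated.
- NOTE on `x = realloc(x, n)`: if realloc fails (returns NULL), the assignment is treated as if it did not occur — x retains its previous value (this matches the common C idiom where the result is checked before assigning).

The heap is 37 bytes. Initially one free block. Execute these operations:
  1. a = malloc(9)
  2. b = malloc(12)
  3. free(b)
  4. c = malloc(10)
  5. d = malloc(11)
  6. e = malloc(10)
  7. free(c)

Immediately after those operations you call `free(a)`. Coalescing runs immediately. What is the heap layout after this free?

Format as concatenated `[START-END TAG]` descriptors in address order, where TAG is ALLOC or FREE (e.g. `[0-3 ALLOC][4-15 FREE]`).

Answer: [0-18 FREE][19-29 ALLOC][30-36 FREE]

Derivation:
Op 1: a = malloc(9) -> a = 0; heap: [0-8 ALLOC][9-36 FREE]
Op 2: b = malloc(12) -> b = 9; heap: [0-8 ALLOC][9-20 ALLOC][21-36 FREE]
Op 3: free(b) -> (freed b); heap: [0-8 ALLOC][9-36 FREE]
Op 4: c = malloc(10) -> c = 9; heap: [0-8 ALLOC][9-18 ALLOC][19-36 FREE]
Op 5: d = malloc(11) -> d = 19; heap: [0-8 ALLOC][9-18 ALLOC][19-29 ALLOC][30-36 FREE]
Op 6: e = malloc(10) -> e = NULL; heap: [0-8 ALLOC][9-18 ALLOC][19-29 ALLOC][30-36 FREE]
Op 7: free(c) -> (freed c); heap: [0-8 ALLOC][9-18 FREE][19-29 ALLOC][30-36 FREE]
free(a): a = 0 -> block [0-8 ALLOC]; mark free, coalesce with adjacent free neighbors -> [0-18 FREE][19-29 ALLOC][30-36 FREE]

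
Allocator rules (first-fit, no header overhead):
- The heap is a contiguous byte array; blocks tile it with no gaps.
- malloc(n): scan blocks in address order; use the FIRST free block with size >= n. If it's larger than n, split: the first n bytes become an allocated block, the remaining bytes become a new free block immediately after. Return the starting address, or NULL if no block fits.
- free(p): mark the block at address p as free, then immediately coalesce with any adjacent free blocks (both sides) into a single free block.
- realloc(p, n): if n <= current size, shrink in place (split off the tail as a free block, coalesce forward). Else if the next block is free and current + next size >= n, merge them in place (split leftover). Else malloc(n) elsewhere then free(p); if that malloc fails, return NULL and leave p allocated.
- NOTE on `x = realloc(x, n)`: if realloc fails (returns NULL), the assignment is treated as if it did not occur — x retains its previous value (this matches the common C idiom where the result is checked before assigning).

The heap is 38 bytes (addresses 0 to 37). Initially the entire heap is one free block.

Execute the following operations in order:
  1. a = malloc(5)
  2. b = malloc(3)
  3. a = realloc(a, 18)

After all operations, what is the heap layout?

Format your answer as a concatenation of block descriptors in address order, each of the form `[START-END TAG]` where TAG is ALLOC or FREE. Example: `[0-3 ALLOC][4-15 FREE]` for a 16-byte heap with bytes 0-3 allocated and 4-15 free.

Op 1: a = malloc(5) -> a = 0; heap: [0-4 ALLOC][5-37 FREE]
Op 2: b = malloc(3) -> b = 5; heap: [0-4 ALLOC][5-7 ALLOC][8-37 FREE]
Op 3: a = realloc(a, 18) -> a = 8; heap: [0-4 FREE][5-7 ALLOC][8-25 ALLOC][26-37 FREE]

Answer: [0-4 FREE][5-7 ALLOC][8-25 ALLOC][26-37 FREE]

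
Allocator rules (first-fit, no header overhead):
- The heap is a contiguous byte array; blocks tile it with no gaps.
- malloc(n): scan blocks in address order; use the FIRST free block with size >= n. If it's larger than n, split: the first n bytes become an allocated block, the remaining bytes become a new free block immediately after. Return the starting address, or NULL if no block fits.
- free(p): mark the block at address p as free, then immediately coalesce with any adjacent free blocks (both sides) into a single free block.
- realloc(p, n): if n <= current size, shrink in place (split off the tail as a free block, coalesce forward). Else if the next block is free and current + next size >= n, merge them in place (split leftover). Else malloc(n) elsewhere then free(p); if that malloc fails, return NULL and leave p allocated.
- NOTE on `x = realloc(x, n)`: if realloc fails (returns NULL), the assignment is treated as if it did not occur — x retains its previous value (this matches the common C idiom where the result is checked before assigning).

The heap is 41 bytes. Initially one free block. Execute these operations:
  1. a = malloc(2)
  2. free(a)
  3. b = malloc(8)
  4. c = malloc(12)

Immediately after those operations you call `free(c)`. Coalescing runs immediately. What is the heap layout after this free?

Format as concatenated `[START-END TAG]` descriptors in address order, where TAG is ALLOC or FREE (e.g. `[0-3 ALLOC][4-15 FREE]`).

Answer: [0-7 ALLOC][8-40 FREE]

Derivation:
Op 1: a = malloc(2) -> a = 0; heap: [0-1 ALLOC][2-40 FREE]
Op 2: free(a) -> (freed a); heap: [0-40 FREE]
Op 3: b = malloc(8) -> b = 0; heap: [0-7 ALLOC][8-40 FREE]
Op 4: c = malloc(12) -> c = 8; heap: [0-7 ALLOC][8-19 ALLOC][20-40 FREE]
free(c): c = 8 -> block [8-19 ALLOC]; mark free, coalesce with adjacent free neighbors -> [0-7 ALLOC][8-40 FREE]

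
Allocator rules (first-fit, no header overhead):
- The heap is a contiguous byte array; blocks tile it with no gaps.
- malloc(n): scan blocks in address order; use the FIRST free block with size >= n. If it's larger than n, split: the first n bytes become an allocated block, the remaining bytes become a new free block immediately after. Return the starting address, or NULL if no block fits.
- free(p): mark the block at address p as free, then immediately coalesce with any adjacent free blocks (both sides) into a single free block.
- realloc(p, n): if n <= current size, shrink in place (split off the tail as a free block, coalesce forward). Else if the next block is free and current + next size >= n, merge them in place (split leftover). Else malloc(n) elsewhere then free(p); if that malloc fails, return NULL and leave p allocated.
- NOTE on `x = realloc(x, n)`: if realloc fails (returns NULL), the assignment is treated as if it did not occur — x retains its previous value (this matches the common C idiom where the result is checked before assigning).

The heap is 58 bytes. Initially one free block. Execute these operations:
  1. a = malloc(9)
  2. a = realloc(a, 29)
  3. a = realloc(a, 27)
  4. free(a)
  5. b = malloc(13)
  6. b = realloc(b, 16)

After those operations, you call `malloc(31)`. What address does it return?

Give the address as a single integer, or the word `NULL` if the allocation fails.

Answer: 16

Derivation:
Op 1: a = malloc(9) -> a = 0; heap: [0-8 ALLOC][9-57 FREE]
Op 2: a = realloc(a, 29) -> a = 0; heap: [0-28 ALLOC][29-57 FREE]
Op 3: a = realloc(a, 27) -> a = 0; heap: [0-26 ALLOC][27-57 FREE]
Op 4: free(a) -> (freed a); heap: [0-57 FREE]
Op 5: b = malloc(13) -> b = 0; heap: [0-12 ALLOC][13-57 FREE]
Op 6: b = realloc(b, 16) -> b = 0; heap: [0-15 ALLOC][16-57 FREE]
malloc(31): first-fit scan over [0-15 ALLOC][16-57 FREE] -> 16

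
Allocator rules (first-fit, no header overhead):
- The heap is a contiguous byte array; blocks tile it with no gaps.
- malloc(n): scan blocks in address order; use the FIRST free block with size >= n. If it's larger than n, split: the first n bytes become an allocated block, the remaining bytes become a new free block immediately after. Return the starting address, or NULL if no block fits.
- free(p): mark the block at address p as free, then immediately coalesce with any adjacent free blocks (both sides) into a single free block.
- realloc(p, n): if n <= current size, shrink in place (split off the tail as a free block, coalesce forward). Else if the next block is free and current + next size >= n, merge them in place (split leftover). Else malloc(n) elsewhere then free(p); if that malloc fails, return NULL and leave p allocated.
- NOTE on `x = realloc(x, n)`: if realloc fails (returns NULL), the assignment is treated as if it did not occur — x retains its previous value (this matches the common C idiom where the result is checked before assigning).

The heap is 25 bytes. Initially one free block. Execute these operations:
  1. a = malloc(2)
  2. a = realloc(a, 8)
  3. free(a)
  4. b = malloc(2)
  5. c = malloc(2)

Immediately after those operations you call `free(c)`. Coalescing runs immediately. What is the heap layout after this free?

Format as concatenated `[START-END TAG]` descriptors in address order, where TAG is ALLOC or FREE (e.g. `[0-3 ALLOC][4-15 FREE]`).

Op 1: a = malloc(2) -> a = 0; heap: [0-1 ALLOC][2-24 FREE]
Op 2: a = realloc(a, 8) -> a = 0; heap: [0-7 ALLOC][8-24 FREE]
Op 3: free(a) -> (freed a); heap: [0-24 FREE]
Op 4: b = malloc(2) -> b = 0; heap: [0-1 ALLOC][2-24 FREE]
Op 5: c = malloc(2) -> c = 2; heap: [0-1 ALLOC][2-3 ALLOC][4-24 FREE]
free(c): c = 2 -> block [2-3 ALLOC]; mark free, coalesce with adjacent free neighbors -> [0-1 ALLOC][2-24 FREE]

Answer: [0-1 ALLOC][2-24 FREE]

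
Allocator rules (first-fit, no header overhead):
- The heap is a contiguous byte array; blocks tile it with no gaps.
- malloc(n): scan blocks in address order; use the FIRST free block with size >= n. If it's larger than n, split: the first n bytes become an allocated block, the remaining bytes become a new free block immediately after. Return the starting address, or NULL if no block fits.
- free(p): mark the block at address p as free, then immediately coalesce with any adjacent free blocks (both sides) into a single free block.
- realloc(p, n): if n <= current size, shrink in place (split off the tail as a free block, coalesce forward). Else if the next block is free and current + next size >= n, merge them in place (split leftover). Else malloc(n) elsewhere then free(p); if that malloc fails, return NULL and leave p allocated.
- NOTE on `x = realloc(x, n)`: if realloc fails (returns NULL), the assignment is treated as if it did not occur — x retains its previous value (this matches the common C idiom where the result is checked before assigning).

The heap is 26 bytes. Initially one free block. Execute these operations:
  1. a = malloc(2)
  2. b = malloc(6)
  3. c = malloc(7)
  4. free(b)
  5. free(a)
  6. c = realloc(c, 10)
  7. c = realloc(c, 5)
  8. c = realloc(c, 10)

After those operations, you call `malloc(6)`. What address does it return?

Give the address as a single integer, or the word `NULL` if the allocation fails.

Op 1: a = malloc(2) -> a = 0; heap: [0-1 ALLOC][2-25 FREE]
Op 2: b = malloc(6) -> b = 2; heap: [0-1 ALLOC][2-7 ALLOC][8-25 FREE]
Op 3: c = malloc(7) -> c = 8; heap: [0-1 ALLOC][2-7 ALLOC][8-14 ALLOC][15-25 FREE]
Op 4: free(b) -> (freed b); heap: [0-1 ALLOC][2-7 FREE][8-14 ALLOC][15-25 FREE]
Op 5: free(a) -> (freed a); heap: [0-7 FREE][8-14 ALLOC][15-25 FREE]
Op 6: c = realloc(c, 10) -> c = 8; heap: [0-7 FREE][8-17 ALLOC][18-25 FREE]
Op 7: c = realloc(c, 5) -> c = 8; heap: [0-7 FREE][8-12 ALLOC][13-25 FREE]
Op 8: c = realloc(c, 10) -> c = 8; heap: [0-7 FREE][8-17 ALLOC][18-25 FREE]
malloc(6): first-fit scan over [0-7 FREE][8-17 ALLOC][18-25 FREE] -> 0

Answer: 0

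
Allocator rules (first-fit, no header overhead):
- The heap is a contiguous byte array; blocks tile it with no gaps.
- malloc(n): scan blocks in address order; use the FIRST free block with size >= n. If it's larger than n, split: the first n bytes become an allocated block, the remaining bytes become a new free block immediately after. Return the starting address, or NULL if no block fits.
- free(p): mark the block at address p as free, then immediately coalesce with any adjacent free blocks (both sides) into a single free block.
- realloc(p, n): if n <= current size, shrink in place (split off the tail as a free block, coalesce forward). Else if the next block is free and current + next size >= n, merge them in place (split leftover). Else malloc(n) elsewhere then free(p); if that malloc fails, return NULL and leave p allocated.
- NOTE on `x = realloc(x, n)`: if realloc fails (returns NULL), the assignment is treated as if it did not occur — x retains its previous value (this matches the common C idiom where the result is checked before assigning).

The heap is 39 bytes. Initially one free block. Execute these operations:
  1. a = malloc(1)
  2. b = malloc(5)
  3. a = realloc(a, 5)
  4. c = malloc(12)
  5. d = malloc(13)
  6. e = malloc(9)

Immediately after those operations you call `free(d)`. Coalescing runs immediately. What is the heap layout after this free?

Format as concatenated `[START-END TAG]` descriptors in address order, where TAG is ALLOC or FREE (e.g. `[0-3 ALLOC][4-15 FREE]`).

Op 1: a = malloc(1) -> a = 0; heap: [0-0 ALLOC][1-38 FREE]
Op 2: b = malloc(5) -> b = 1; heap: [0-0 ALLOC][1-5 ALLOC][6-38 FREE]
Op 3: a = realloc(a, 5) -> a = 6; heap: [0-0 FREE][1-5 ALLOC][6-10 ALLOC][11-38 FREE]
Op 4: c = malloc(12) -> c = 11; heap: [0-0 FREE][1-5 ALLOC][6-10 ALLOC][11-22 ALLOC][23-38 FREE]
Op 5: d = malloc(13) -> d = 23; heap: [0-0 FREE][1-5 ALLOC][6-10 ALLOC][11-22 ALLOC][23-35 ALLOC][36-38 FREE]
Op 6: e = malloc(9) -> e = NULL; heap: [0-0 FREE][1-5 ALLOC][6-10 ALLOC][11-22 ALLOC][23-35 ALLOC][36-38 FREE]
free(d): d = 23 -> block [23-35 ALLOC]; mark free, coalesce with adjacent free neighbors -> [0-0 FREE][1-5 ALLOC][6-10 ALLOC][11-22 ALLOC][23-38 FREE]

Answer: [0-0 FREE][1-5 ALLOC][6-10 ALLOC][11-22 ALLOC][23-38 FREE]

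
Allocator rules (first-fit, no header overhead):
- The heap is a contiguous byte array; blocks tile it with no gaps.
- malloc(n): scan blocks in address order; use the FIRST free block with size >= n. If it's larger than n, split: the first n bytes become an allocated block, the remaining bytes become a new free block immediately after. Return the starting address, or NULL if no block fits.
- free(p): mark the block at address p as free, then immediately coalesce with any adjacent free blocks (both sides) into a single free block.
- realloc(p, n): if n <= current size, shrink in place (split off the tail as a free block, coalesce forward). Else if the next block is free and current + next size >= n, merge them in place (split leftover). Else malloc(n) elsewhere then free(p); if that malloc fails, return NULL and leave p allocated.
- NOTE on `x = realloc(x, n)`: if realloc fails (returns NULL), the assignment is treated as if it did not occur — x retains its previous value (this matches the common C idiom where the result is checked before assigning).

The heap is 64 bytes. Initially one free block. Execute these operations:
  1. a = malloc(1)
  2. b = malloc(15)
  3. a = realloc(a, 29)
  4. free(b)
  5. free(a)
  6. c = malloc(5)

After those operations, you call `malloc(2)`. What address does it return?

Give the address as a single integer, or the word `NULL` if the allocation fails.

Op 1: a = malloc(1) -> a = 0; heap: [0-0 ALLOC][1-63 FREE]
Op 2: b = malloc(15) -> b = 1; heap: [0-0 ALLOC][1-15 ALLOC][16-63 FREE]
Op 3: a = realloc(a, 29) -> a = 16; heap: [0-0 FREE][1-15 ALLOC][16-44 ALLOC][45-63 FREE]
Op 4: free(b) -> (freed b); heap: [0-15 FREE][16-44 ALLOC][45-63 FREE]
Op 5: free(a) -> (freed a); heap: [0-63 FREE]
Op 6: c = malloc(5) -> c = 0; heap: [0-4 ALLOC][5-63 FREE]
malloc(2): first-fit scan over [0-4 ALLOC][5-63 FREE] -> 5

Answer: 5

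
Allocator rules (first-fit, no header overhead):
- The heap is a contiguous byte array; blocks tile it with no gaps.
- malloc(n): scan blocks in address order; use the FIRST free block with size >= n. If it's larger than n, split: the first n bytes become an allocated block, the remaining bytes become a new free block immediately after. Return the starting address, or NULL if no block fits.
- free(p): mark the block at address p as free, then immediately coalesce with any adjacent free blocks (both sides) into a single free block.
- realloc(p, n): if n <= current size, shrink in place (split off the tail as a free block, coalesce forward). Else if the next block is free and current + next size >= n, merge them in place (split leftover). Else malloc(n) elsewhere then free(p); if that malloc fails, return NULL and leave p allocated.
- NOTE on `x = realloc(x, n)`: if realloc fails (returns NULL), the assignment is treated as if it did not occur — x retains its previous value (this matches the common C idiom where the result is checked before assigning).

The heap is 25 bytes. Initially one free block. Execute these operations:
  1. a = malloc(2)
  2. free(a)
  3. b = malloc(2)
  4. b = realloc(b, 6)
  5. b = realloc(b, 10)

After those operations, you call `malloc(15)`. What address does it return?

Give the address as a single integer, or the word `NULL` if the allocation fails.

Op 1: a = malloc(2) -> a = 0; heap: [0-1 ALLOC][2-24 FREE]
Op 2: free(a) -> (freed a); heap: [0-24 FREE]
Op 3: b = malloc(2) -> b = 0; heap: [0-1 ALLOC][2-24 FREE]
Op 4: b = realloc(b, 6) -> b = 0; heap: [0-5 ALLOC][6-24 FREE]
Op 5: b = realloc(b, 10) -> b = 0; heap: [0-9 ALLOC][10-24 FREE]
malloc(15): first-fit scan over [0-9 ALLOC][10-24 FREE] -> 10

Answer: 10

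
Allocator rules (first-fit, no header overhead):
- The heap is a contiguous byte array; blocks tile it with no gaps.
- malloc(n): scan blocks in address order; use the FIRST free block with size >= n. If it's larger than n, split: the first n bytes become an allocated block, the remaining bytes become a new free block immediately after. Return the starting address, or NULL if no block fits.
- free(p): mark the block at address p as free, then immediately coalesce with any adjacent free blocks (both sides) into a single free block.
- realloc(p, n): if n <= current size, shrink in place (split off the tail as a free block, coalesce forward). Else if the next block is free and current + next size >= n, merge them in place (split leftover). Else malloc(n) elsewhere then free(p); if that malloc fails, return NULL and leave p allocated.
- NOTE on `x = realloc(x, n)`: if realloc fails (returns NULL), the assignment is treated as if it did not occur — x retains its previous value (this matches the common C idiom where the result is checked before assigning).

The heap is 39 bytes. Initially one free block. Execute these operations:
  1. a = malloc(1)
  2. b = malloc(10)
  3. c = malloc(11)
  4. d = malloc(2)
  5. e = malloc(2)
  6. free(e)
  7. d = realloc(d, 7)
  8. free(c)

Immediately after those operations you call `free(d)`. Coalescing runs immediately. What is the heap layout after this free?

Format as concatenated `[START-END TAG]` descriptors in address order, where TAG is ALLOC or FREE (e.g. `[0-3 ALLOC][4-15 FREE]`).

Op 1: a = malloc(1) -> a = 0; heap: [0-0 ALLOC][1-38 FREE]
Op 2: b = malloc(10) -> b = 1; heap: [0-0 ALLOC][1-10 ALLOC][11-38 FREE]
Op 3: c = malloc(11) -> c = 11; heap: [0-0 ALLOC][1-10 ALLOC][11-21 ALLOC][22-38 FREE]
Op 4: d = malloc(2) -> d = 22; heap: [0-0 ALLOC][1-10 ALLOC][11-21 ALLOC][22-23 ALLOC][24-38 FREE]
Op 5: e = malloc(2) -> e = 24; heap: [0-0 ALLOC][1-10 ALLOC][11-21 ALLOC][22-23 ALLOC][24-25 ALLOC][26-38 FREE]
Op 6: free(e) -> (freed e); heap: [0-0 ALLOC][1-10 ALLOC][11-21 ALLOC][22-23 ALLOC][24-38 FREE]
Op 7: d = realloc(d, 7) -> d = 22; heap: [0-0 ALLOC][1-10 ALLOC][11-21 ALLOC][22-28 ALLOC][29-38 FREE]
Op 8: free(c) -> (freed c); heap: [0-0 ALLOC][1-10 ALLOC][11-21 FREE][22-28 ALLOC][29-38 FREE]
free(d): d = 22 -> block [22-28 ALLOC]; mark free, coalesce with adjacent free neighbors -> [0-0 ALLOC][1-10 ALLOC][11-38 FREE]

Answer: [0-0 ALLOC][1-10 ALLOC][11-38 FREE]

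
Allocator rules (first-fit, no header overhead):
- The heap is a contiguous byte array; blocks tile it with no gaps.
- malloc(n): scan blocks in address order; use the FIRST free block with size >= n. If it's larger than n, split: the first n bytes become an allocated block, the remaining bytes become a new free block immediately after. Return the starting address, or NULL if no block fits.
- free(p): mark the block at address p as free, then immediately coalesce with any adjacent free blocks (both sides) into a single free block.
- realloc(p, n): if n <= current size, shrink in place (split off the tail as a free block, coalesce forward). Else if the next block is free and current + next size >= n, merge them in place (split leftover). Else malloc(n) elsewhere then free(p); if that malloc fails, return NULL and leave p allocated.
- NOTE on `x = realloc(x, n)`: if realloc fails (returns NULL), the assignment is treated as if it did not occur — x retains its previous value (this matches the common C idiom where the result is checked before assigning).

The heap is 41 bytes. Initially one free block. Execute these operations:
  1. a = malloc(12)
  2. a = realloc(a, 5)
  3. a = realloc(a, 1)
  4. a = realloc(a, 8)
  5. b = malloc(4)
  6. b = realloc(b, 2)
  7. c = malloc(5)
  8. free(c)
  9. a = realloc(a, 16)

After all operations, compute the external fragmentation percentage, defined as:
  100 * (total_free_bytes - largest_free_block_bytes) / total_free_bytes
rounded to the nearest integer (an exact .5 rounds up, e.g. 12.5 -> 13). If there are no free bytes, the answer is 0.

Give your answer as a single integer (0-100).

Answer: 35

Derivation:
Op 1: a = malloc(12) -> a = 0; heap: [0-11 ALLOC][12-40 FREE]
Op 2: a = realloc(a, 5) -> a = 0; heap: [0-4 ALLOC][5-40 FREE]
Op 3: a = realloc(a, 1) -> a = 0; heap: [0-0 ALLOC][1-40 FREE]
Op 4: a = realloc(a, 8) -> a = 0; heap: [0-7 ALLOC][8-40 FREE]
Op 5: b = malloc(4) -> b = 8; heap: [0-7 ALLOC][8-11 ALLOC][12-40 FREE]
Op 6: b = realloc(b, 2) -> b = 8; heap: [0-7 ALLOC][8-9 ALLOC][10-40 FREE]
Op 7: c = malloc(5) -> c = 10; heap: [0-7 ALLOC][8-9 ALLOC][10-14 ALLOC][15-40 FREE]
Op 8: free(c) -> (freed c); heap: [0-7 ALLOC][8-9 ALLOC][10-40 FREE]
Op 9: a = realloc(a, 16) -> a = 10; heap: [0-7 FREE][8-9 ALLOC][10-25 ALLOC][26-40 FREE]
Free blocks: [8 15] total_free=23 largest=15 -> 100*(23-15)/23 = 800/23 ≈ 34.783 -> rounds to 35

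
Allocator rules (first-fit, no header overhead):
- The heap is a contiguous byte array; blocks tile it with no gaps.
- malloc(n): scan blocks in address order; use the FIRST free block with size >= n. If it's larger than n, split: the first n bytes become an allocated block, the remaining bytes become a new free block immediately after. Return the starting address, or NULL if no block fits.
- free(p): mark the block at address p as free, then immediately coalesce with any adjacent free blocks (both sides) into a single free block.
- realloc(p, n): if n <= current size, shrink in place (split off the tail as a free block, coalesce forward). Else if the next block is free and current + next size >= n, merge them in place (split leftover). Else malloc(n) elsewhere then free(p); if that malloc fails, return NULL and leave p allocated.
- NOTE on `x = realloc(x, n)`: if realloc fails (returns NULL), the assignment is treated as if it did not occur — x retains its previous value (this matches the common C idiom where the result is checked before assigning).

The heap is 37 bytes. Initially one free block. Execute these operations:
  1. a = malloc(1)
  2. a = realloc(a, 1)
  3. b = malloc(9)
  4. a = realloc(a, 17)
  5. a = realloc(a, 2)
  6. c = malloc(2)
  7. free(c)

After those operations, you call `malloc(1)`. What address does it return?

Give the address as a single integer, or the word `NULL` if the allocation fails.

Answer: 0

Derivation:
Op 1: a = malloc(1) -> a = 0; heap: [0-0 ALLOC][1-36 FREE]
Op 2: a = realloc(a, 1) -> a = 0; heap: [0-0 ALLOC][1-36 FREE]
Op 3: b = malloc(9) -> b = 1; heap: [0-0 ALLOC][1-9 ALLOC][10-36 FREE]
Op 4: a = realloc(a, 17) -> a = 10; heap: [0-0 FREE][1-9 ALLOC][10-26 ALLOC][27-36 FREE]
Op 5: a = realloc(a, 2) -> a = 10; heap: [0-0 FREE][1-9 ALLOC][10-11 ALLOC][12-36 FREE]
Op 6: c = malloc(2) -> c = 12; heap: [0-0 FREE][1-9 ALLOC][10-11 ALLOC][12-13 ALLOC][14-36 FREE]
Op 7: free(c) -> (freed c); heap: [0-0 FREE][1-9 ALLOC][10-11 ALLOC][12-36 FREE]
malloc(1): first-fit scan over [0-0 FREE][1-9 ALLOC][10-11 ALLOC][12-36 FREE] -> 0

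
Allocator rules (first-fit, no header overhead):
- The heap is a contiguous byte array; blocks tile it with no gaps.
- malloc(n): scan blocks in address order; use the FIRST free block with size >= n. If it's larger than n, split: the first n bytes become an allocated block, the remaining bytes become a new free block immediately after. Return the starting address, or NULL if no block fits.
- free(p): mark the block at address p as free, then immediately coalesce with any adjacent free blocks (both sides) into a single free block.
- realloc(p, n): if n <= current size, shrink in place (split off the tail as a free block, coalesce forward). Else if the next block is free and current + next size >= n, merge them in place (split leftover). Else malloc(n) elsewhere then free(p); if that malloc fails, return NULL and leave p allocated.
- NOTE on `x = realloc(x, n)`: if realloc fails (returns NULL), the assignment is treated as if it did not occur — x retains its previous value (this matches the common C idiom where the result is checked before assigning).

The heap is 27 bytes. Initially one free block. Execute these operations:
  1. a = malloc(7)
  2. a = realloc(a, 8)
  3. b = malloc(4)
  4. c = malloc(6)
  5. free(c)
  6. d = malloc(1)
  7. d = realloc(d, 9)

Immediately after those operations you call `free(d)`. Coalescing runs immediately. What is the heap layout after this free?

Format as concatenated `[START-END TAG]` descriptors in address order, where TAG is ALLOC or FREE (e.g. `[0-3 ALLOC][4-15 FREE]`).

Answer: [0-7 ALLOC][8-11 ALLOC][12-26 FREE]

Derivation:
Op 1: a = malloc(7) -> a = 0; heap: [0-6 ALLOC][7-26 FREE]
Op 2: a = realloc(a, 8) -> a = 0; heap: [0-7 ALLOC][8-26 FREE]
Op 3: b = malloc(4) -> b = 8; heap: [0-7 ALLOC][8-11 ALLOC][12-26 FREE]
Op 4: c = malloc(6) -> c = 12; heap: [0-7 ALLOC][8-11 ALLOC][12-17 ALLOC][18-26 FREE]
Op 5: free(c) -> (freed c); heap: [0-7 ALLOC][8-11 ALLOC][12-26 FREE]
Op 6: d = malloc(1) -> d = 12; heap: [0-7 ALLOC][8-11 ALLOC][12-12 ALLOC][13-26 FREE]
Op 7: d = realloc(d, 9) -> d = 12; heap: [0-7 ALLOC][8-11 ALLOC][12-20 ALLOC][21-26 FREE]
free(d): d = 12 -> block [12-20 ALLOC]; mark free, coalesce with adjacent free neighbors -> [0-7 ALLOC][8-11 ALLOC][12-26 FREE]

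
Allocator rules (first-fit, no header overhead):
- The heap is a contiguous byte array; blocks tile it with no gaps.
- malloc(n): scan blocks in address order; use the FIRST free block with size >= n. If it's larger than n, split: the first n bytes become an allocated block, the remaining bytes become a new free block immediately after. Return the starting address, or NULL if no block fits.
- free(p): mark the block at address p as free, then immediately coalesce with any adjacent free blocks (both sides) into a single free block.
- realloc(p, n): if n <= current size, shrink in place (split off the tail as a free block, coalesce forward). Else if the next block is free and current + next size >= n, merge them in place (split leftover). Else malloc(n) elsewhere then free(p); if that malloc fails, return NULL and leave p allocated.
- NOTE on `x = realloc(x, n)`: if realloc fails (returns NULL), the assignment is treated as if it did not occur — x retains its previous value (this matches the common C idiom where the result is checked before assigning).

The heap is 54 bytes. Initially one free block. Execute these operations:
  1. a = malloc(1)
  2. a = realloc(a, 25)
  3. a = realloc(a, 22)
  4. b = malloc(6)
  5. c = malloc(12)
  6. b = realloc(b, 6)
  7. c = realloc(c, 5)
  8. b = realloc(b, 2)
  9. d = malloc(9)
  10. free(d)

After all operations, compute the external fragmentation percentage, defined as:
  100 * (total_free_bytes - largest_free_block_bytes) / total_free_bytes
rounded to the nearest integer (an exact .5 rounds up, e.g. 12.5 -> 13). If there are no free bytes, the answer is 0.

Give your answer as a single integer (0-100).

Answer: 16

Derivation:
Op 1: a = malloc(1) -> a = 0; heap: [0-0 ALLOC][1-53 FREE]
Op 2: a = realloc(a, 25) -> a = 0; heap: [0-24 ALLOC][25-53 FREE]
Op 3: a = realloc(a, 22) -> a = 0; heap: [0-21 ALLOC][22-53 FREE]
Op 4: b = malloc(6) -> b = 22; heap: [0-21 ALLOC][22-27 ALLOC][28-53 FREE]
Op 5: c = malloc(12) -> c = 28; heap: [0-21 ALLOC][22-27 ALLOC][28-39 ALLOC][40-53 FREE]
Op 6: b = realloc(b, 6) -> b = 22; heap: [0-21 ALLOC][22-27 ALLOC][28-39 ALLOC][40-53 FREE]
Op 7: c = realloc(c, 5) -> c = 28; heap: [0-21 ALLOC][22-27 ALLOC][28-32 ALLOC][33-53 FREE]
Op 8: b = realloc(b, 2) -> b = 22; heap: [0-21 ALLOC][22-23 ALLOC][24-27 FREE][28-32 ALLOC][33-53 FREE]
Op 9: d = malloc(9) -> d = 33; heap: [0-21 ALLOC][22-23 ALLOC][24-27 FREE][28-32 ALLOC][33-41 ALLOC][42-53 FREE]
Op 10: free(d) -> (freed d); heap: [0-21 ALLOC][22-23 ALLOC][24-27 FREE][28-32 ALLOC][33-53 FREE]
Free blocks: [4 21] total_free=25 largest=21 -> 100*(25-21)/25 = 400/25 = 16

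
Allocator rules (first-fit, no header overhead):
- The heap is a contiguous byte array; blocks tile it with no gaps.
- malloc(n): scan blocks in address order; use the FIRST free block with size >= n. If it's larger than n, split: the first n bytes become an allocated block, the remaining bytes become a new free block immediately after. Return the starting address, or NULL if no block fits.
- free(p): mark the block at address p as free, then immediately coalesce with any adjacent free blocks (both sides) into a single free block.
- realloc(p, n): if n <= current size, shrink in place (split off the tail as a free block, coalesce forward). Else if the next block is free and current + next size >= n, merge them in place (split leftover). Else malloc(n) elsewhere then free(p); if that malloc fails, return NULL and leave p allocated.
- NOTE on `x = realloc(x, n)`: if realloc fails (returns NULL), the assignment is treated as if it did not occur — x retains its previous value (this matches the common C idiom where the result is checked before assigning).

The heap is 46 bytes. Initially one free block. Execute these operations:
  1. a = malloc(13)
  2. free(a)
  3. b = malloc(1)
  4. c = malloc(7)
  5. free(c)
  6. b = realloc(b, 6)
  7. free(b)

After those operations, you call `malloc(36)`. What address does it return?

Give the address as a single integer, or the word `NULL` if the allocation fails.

Op 1: a = malloc(13) -> a = 0; heap: [0-12 ALLOC][13-45 FREE]
Op 2: free(a) -> (freed a); heap: [0-45 FREE]
Op 3: b = malloc(1) -> b = 0; heap: [0-0 ALLOC][1-45 FREE]
Op 4: c = malloc(7) -> c = 1; heap: [0-0 ALLOC][1-7 ALLOC][8-45 FREE]
Op 5: free(c) -> (freed c); heap: [0-0 ALLOC][1-45 FREE]
Op 6: b = realloc(b, 6) -> b = 0; heap: [0-5 ALLOC][6-45 FREE]
Op 7: free(b) -> (freed b); heap: [0-45 FREE]
malloc(36): first-fit scan over [0-45 FREE] -> 0

Answer: 0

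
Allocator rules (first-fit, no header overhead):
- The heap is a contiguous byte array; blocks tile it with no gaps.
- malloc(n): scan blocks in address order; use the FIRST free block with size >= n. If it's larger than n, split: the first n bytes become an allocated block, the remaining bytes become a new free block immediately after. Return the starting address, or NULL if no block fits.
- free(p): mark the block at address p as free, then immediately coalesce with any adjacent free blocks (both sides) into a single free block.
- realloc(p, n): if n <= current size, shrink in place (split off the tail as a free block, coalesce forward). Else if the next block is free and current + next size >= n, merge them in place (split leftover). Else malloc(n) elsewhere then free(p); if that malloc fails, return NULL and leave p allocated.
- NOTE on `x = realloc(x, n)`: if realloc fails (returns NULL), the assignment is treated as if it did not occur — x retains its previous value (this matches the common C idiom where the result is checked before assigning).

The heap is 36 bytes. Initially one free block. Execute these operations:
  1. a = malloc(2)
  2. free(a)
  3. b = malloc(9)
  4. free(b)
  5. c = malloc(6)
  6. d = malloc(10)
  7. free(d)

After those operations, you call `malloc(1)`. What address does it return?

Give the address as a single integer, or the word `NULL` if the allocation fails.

Op 1: a = malloc(2) -> a = 0; heap: [0-1 ALLOC][2-35 FREE]
Op 2: free(a) -> (freed a); heap: [0-35 FREE]
Op 3: b = malloc(9) -> b = 0; heap: [0-8 ALLOC][9-35 FREE]
Op 4: free(b) -> (freed b); heap: [0-35 FREE]
Op 5: c = malloc(6) -> c = 0; heap: [0-5 ALLOC][6-35 FREE]
Op 6: d = malloc(10) -> d = 6; heap: [0-5 ALLOC][6-15 ALLOC][16-35 FREE]
Op 7: free(d) -> (freed d); heap: [0-5 ALLOC][6-35 FREE]
malloc(1): first-fit scan over [0-5 ALLOC][6-35 FREE] -> 6

Answer: 6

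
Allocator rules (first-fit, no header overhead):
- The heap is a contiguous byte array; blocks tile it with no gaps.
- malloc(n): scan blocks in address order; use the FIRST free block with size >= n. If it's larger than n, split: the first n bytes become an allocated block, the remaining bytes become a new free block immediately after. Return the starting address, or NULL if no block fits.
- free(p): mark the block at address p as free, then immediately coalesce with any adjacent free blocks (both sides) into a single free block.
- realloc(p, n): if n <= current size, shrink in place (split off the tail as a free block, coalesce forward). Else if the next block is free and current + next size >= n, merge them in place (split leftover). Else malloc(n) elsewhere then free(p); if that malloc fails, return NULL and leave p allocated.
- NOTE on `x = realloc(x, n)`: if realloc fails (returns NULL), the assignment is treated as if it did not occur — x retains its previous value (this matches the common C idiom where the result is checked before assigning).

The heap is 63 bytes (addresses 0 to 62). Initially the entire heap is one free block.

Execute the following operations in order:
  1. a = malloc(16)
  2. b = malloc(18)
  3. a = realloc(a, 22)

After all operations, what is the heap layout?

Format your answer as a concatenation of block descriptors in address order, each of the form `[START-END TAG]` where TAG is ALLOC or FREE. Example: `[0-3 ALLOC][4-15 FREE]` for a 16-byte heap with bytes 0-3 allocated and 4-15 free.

Op 1: a = malloc(16) -> a = 0; heap: [0-15 ALLOC][16-62 FREE]
Op 2: b = malloc(18) -> b = 16; heap: [0-15 ALLOC][16-33 ALLOC][34-62 FREE]
Op 3: a = realloc(a, 22) -> a = 34; heap: [0-15 FREE][16-33 ALLOC][34-55 ALLOC][56-62 FREE]

Answer: [0-15 FREE][16-33 ALLOC][34-55 ALLOC][56-62 FREE]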